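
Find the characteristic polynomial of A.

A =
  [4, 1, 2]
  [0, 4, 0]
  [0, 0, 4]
x^3 - 12*x^2 + 48*x - 64

Expanding det(x·I − A) (e.g. by cofactor expansion or by noting that A is similar to its Jordan form J, which has the same characteristic polynomial as A) gives
  χ_A(x) = x^3 - 12*x^2 + 48*x - 64
which factors as (x - 4)^3. The eigenvalues (with algebraic multiplicities) are λ = 4 with multiplicity 3.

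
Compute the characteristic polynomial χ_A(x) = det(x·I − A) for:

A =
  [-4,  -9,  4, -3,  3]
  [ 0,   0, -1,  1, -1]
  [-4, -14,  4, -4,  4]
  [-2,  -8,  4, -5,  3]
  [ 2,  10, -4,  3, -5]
x^5 + 10*x^4 + 40*x^3 + 80*x^2 + 80*x + 32

Expanding det(x·I − A) (e.g. by cofactor expansion or by noting that A is similar to its Jordan form J, which has the same characteristic polynomial as A) gives
  χ_A(x) = x^5 + 10*x^4 + 40*x^3 + 80*x^2 + 80*x + 32
which factors as (x + 2)^5. The eigenvalues (with algebraic multiplicities) are λ = -2 with multiplicity 5.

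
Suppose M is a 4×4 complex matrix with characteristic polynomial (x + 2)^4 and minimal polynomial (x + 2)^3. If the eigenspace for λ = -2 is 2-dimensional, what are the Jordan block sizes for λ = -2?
Block sizes for λ = -2: [3, 1]

Step 1 — from the characteristic polynomial, algebraic multiplicity of λ = -2 is 4. From dim ker(M − (-2)·I) = 2, there are exactly 2 Jordan blocks for λ = -2.
Step 2 — from the minimal polynomial, the factor (x + 2)^3 tells us the largest block for λ = -2 has size 3.
Step 3 — with total size 4, 2 blocks, and largest block 3, the block sizes (in nonincreasing order) are [3, 1].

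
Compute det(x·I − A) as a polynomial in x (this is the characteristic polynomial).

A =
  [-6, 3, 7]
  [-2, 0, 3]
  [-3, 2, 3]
x^3 + 3*x^2 + 3*x + 1

Expanding det(x·I − A) (e.g. by cofactor expansion or by noting that A is similar to its Jordan form J, which has the same characteristic polynomial as A) gives
  χ_A(x) = x^3 + 3*x^2 + 3*x + 1
which factors as (x + 1)^3. The eigenvalues (with algebraic multiplicities) are λ = -1 with multiplicity 3.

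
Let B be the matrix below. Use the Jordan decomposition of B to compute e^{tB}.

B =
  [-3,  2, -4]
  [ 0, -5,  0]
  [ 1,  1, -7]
e^{tB} =
  [2*t*exp(-5*t) + exp(-5*t), 2*t*exp(-5*t), -4*t*exp(-5*t)]
  [0, exp(-5*t), 0]
  [t*exp(-5*t), t*exp(-5*t), -2*t*exp(-5*t) + exp(-5*t)]

Strategy: write B = P · J · P⁻¹ where J is a Jordan canonical form, so e^{tB} = P · e^{tJ} · P⁻¹, and e^{tJ} can be computed block-by-block.

B has Jordan form
J =
  [-5,  1,  0]
  [ 0, -5,  0]
  [ 0,  0, -5]
(up to reordering of blocks).

Per-block formulas:
  For a 2×2 Jordan block J_2(-5): exp(t · J_2(-5)) = e^(-5t)·(I + t·N), where N is the 2×2 nilpotent shift.
  For a 1×1 block at λ = -5: exp(t · [-5]) = [e^(-5t)].

After assembling e^{tJ} and conjugating by P, we get:

e^{tB} =
  [2*t*exp(-5*t) + exp(-5*t), 2*t*exp(-5*t), -4*t*exp(-5*t)]
  [0, exp(-5*t), 0]
  [t*exp(-5*t), t*exp(-5*t), -2*t*exp(-5*t) + exp(-5*t)]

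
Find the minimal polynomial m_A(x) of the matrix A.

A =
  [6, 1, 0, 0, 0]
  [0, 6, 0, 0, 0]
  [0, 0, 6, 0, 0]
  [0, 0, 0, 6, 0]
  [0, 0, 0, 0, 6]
x^2 - 12*x + 36

The characteristic polynomial is χ_A(x) = (x - 6)^5, so the eigenvalues are known. The minimal polynomial is
  m_A(x) = Π_λ (x − λ)^{k_λ}
where k_λ is the size of the *largest* Jordan block for λ (equivalently, the smallest k with (A − λI)^k v = 0 for every generalised eigenvector v of λ).

  λ = 6: largest Jordan block has size 2, contributing (x − 6)^2

So m_A(x) = (x - 6)^2 = x^2 - 12*x + 36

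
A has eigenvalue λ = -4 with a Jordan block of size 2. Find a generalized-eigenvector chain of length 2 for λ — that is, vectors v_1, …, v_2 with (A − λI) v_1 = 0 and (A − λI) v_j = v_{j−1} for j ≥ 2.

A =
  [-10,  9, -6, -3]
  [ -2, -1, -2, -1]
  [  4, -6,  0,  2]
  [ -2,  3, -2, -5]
A Jordan chain for λ = -4 of length 2:
v_1 = (-6, -2, 4, -2)ᵀ
v_2 = (1, 0, 0, 0)ᵀ

Let N = A − (-4)·I. We want v_2 with N^2 v_2 = 0 but N^1 v_2 ≠ 0; then v_{j-1} := N · v_j for j = 2, …, 2.

Pick v_2 = (1, 0, 0, 0)ᵀ.
Then v_1 = N · v_2 = (-6, -2, 4, -2)ᵀ.

Sanity check: (A − (-4)·I) v_1 = (0, 0, 0, 0)ᵀ = 0. ✓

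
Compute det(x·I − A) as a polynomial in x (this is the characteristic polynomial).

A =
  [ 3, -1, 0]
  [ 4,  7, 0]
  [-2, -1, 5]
x^3 - 15*x^2 + 75*x - 125

Expanding det(x·I − A) (e.g. by cofactor expansion or by noting that A is similar to its Jordan form J, which has the same characteristic polynomial as A) gives
  χ_A(x) = x^3 - 15*x^2 + 75*x - 125
which factors as (x - 5)^3. The eigenvalues (with algebraic multiplicities) are λ = 5 with multiplicity 3.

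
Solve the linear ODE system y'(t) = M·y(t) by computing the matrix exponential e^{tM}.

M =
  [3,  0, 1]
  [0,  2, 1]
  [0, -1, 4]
e^{tM} =
  [exp(3*t), -t^2*exp(3*t)/2, t^2*exp(3*t)/2 + t*exp(3*t)]
  [0, -t*exp(3*t) + exp(3*t), t*exp(3*t)]
  [0, -t*exp(3*t), t*exp(3*t) + exp(3*t)]

Strategy: write M = P · J · P⁻¹ where J is a Jordan canonical form, so e^{tM} = P · e^{tJ} · P⁻¹, and e^{tJ} can be computed block-by-block.

M has Jordan form
J =
  [3, 1, 0]
  [0, 3, 1]
  [0, 0, 3]
(up to reordering of blocks).

Per-block formulas:
  For a 3×3 Jordan block J_3(3): exp(t · J_3(3)) = e^(3t)·(I + t·N + (t^2/2)·N^2), where N is the 3×3 nilpotent shift.

After assembling e^{tJ} and conjugating by P, we get:

e^{tM} =
  [exp(3*t), -t^2*exp(3*t)/2, t^2*exp(3*t)/2 + t*exp(3*t)]
  [0, -t*exp(3*t) + exp(3*t), t*exp(3*t)]
  [0, -t*exp(3*t), t*exp(3*t) + exp(3*t)]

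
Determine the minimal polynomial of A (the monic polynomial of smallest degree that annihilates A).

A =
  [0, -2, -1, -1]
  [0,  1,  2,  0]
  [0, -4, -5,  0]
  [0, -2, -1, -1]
x^4 + 5*x^3 + 7*x^2 + 3*x

The characteristic polynomial is χ_A(x) = x*(x + 1)^2*(x + 3), so the eigenvalues are known. The minimal polynomial is
  m_A(x) = Π_λ (x − λ)^{k_λ}
where k_λ is the size of the *largest* Jordan block for λ (equivalently, the smallest k with (A − λI)^k v = 0 for every generalised eigenvector v of λ).

  λ = -3: largest Jordan block has size 1, contributing (x + 3)
  λ = -1: largest Jordan block has size 2, contributing (x + 1)^2
  λ = 0: largest Jordan block has size 1, contributing (x − 0)

So m_A(x) = x*(x + 1)^2*(x + 3) = x^4 + 5*x^3 + 7*x^2 + 3*x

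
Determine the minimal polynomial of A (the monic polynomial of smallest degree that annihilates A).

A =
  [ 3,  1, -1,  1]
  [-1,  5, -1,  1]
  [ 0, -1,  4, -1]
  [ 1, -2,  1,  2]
x^2 - 7*x + 12

The characteristic polynomial is χ_A(x) = (x - 4)^2*(x - 3)^2, so the eigenvalues are known. The minimal polynomial is
  m_A(x) = Π_λ (x − λ)^{k_λ}
where k_λ is the size of the *largest* Jordan block for λ (equivalently, the smallest k with (A − λI)^k v = 0 for every generalised eigenvector v of λ).

  λ = 3: largest Jordan block has size 1, contributing (x − 3)
  λ = 4: largest Jordan block has size 1, contributing (x − 4)

So m_A(x) = (x - 4)*(x - 3) = x^2 - 7*x + 12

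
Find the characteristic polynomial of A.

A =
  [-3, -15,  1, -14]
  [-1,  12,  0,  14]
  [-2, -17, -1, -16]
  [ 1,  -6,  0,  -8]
x^4 - 24*x^2 - 64*x - 48

Expanding det(x·I − A) (e.g. by cofactor expansion or by noting that A is similar to its Jordan form J, which has the same characteristic polynomial as A) gives
  χ_A(x) = x^4 - 24*x^2 - 64*x - 48
which factors as (x - 6)*(x + 2)^3. The eigenvalues (with algebraic multiplicities) are λ = -2 with multiplicity 3, λ = 6 with multiplicity 1.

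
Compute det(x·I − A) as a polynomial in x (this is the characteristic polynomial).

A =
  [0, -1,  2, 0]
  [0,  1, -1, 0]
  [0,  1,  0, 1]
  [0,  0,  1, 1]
x^4 - 2*x^3 + x^2

Expanding det(x·I − A) (e.g. by cofactor expansion or by noting that A is similar to its Jordan form J, which has the same characteristic polynomial as A) gives
  χ_A(x) = x^4 - 2*x^3 + x^2
which factors as x^2*(x - 1)^2. The eigenvalues (with algebraic multiplicities) are λ = 0 with multiplicity 2, λ = 1 with multiplicity 2.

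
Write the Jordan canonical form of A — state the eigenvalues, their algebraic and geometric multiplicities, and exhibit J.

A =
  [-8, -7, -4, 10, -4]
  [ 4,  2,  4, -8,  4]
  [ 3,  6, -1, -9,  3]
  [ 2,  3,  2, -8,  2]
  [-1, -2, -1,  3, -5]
J_2(-4) ⊕ J_2(-4) ⊕ J_1(-4)

The characteristic polynomial is
  det(x·I − A) = x^5 + 20*x^4 + 160*x^3 + 640*x^2 + 1280*x + 1024 = (x + 4)^5

Eigenvalues and multiplicities (the geometric multiplicity of λ is n − rank(A − λI), which equals the number of Jordan blocks for λ):
  λ = -4: algebraic multiplicity = 5, geometric multiplicity = 3

Determining the block sizes for each eigenvalue:
  λ = -4: with am = 5 and gm = 3, the partition is not yet determined (e.g. several partitions of 5 into 3 parts exist). Let N = A − (-4)·I. Computing rank(N^1) = 2, rank(N^2) = 0; the number of blocks of size ≥ j is rank(N^{j−1}) − rank(N^j), giving [3, 2]. So we have 2 block(s) of size 2, 1 block(s) of size 1 → block sizes [2, 2, 1]

Assembling the blocks gives a Jordan form
J =
  [-4,  1,  0,  0,  0]
  [ 0, -4,  0,  0,  0]
  [ 0,  0, -4,  1,  0]
  [ 0,  0,  0, -4,  0]
  [ 0,  0,  0,  0, -4]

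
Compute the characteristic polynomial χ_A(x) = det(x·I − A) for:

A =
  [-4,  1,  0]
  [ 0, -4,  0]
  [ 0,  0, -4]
x^3 + 12*x^2 + 48*x + 64

Expanding det(x·I − A) (e.g. by cofactor expansion or by noting that A is similar to its Jordan form J, which has the same characteristic polynomial as A) gives
  χ_A(x) = x^3 + 12*x^2 + 48*x + 64
which factors as (x + 4)^3. The eigenvalues (with algebraic multiplicities) are λ = -4 with multiplicity 3.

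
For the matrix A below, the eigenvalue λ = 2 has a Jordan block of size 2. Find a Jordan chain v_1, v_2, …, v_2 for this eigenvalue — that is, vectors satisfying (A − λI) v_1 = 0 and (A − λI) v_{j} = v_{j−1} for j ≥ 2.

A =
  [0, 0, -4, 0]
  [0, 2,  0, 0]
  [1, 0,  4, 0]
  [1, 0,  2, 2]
A Jordan chain for λ = 2 of length 2:
v_1 = (-2, 0, 1, 1)ᵀ
v_2 = (1, 0, 0, 0)ᵀ

Let N = A − (2)·I. We want v_2 with N^2 v_2 = 0 but N^1 v_2 ≠ 0; then v_{j-1} := N · v_j for j = 2, …, 2.

Pick v_2 = (1, 0, 0, 0)ᵀ.
Then v_1 = N · v_2 = (-2, 0, 1, 1)ᵀ.

Sanity check: (A − (2)·I) v_1 = (0, 0, 0, 0)ᵀ = 0. ✓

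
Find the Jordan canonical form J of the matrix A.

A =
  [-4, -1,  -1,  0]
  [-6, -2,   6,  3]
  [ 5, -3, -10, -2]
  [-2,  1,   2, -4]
J_3(-5) ⊕ J_1(-5)

The characteristic polynomial is
  det(x·I − A) = x^4 + 20*x^3 + 150*x^2 + 500*x + 625 = (x + 5)^4

Eigenvalues and multiplicities (the geometric multiplicity of λ is n − rank(A − λI), which equals the number of Jordan blocks for λ):
  λ = -5: algebraic multiplicity = 4, geometric multiplicity = 2

Determining the block sizes for each eigenvalue:
  λ = -5: with am = 4 and gm = 2, the partition is not yet determined (e.g. several partitions of 4 into 2 parts exist). Let N = A − (-5)·I. Computing rank(N^1) = 2, rank(N^2) = 1, rank(N^3) = 0; the number of blocks of size ≥ j is rank(N^{j−1}) − rank(N^j), giving [2, 1, 1]. So we have 1 block(s) of size 3, 1 block(s) of size 1 → block sizes [3, 1]

Assembling the blocks gives a Jordan form
J =
  [-5,  1,  0,  0]
  [ 0, -5,  1,  0]
  [ 0,  0, -5,  0]
  [ 0,  0,  0, -5]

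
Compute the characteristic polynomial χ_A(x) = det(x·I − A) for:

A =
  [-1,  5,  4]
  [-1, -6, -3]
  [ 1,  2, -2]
x^3 + 9*x^2 + 27*x + 27

Expanding det(x·I − A) (e.g. by cofactor expansion or by noting that A is similar to its Jordan form J, which has the same characteristic polynomial as A) gives
  χ_A(x) = x^3 + 9*x^2 + 27*x + 27
which factors as (x + 3)^3. The eigenvalues (with algebraic multiplicities) are λ = -3 with multiplicity 3.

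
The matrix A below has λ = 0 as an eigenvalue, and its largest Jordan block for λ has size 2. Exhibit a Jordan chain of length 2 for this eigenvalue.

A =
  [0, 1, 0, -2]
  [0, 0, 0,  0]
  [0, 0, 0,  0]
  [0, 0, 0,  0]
A Jordan chain for λ = 0 of length 2:
v_1 = (1, 0, 0, 0)ᵀ
v_2 = (0, 1, 0, 0)ᵀ

Let N = A − (0)·I. We want v_2 with N^2 v_2 = 0 but N^1 v_2 ≠ 0; then v_{j-1} := N · v_j for j = 2, …, 2.

Pick v_2 = (0, 1, 0, 0)ᵀ.
Then v_1 = N · v_2 = (1, 0, 0, 0)ᵀ.

Sanity check: (A − (0)·I) v_1 = (0, 0, 0, 0)ᵀ = 0. ✓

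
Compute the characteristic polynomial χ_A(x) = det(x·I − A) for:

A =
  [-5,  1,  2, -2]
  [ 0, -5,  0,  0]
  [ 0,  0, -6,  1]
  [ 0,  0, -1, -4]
x^4 + 20*x^3 + 150*x^2 + 500*x + 625

Expanding det(x·I − A) (e.g. by cofactor expansion or by noting that A is similar to its Jordan form J, which has the same characteristic polynomial as A) gives
  χ_A(x) = x^4 + 20*x^3 + 150*x^2 + 500*x + 625
which factors as (x + 5)^4. The eigenvalues (with algebraic multiplicities) are λ = -5 with multiplicity 4.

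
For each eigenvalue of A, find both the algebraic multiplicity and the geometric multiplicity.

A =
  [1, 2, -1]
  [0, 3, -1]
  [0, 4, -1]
λ = 1: alg = 3, geom = 2

Step 1 — factor the characteristic polynomial to read off the algebraic multiplicities:
  χ_A(x) = (x - 1)^3

Step 2 — compute geometric multiplicities via the rank-nullity identity g(λ) = n − rank(A − λI):
  rank(A − (1)·I) = 1, so dim ker(A − (1)·I) = n − 1 = 2

Summary:
  λ = 1: algebraic multiplicity = 3, geometric multiplicity = 2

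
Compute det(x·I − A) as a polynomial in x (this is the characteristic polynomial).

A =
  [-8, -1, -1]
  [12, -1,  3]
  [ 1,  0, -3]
x^3 + 12*x^2 + 48*x + 64

Expanding det(x·I − A) (e.g. by cofactor expansion or by noting that A is similar to its Jordan form J, which has the same characteristic polynomial as A) gives
  χ_A(x) = x^3 + 12*x^2 + 48*x + 64
which factors as (x + 4)^3. The eigenvalues (with algebraic multiplicities) are λ = -4 with multiplicity 3.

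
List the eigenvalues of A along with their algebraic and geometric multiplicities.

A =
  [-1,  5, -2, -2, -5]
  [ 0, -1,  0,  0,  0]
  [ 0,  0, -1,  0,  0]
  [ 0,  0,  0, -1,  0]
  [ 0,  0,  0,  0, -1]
λ = -1: alg = 5, geom = 4

Step 1 — factor the characteristic polynomial to read off the algebraic multiplicities:
  χ_A(x) = (x + 1)^5

Step 2 — compute geometric multiplicities via the rank-nullity identity g(λ) = n − rank(A − λI):
  rank(A − (-1)·I) = 1, so dim ker(A − (-1)·I) = n − 1 = 4

Summary:
  λ = -1: algebraic multiplicity = 5, geometric multiplicity = 4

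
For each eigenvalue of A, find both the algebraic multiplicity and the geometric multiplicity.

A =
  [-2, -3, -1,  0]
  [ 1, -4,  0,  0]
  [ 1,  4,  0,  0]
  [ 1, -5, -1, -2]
λ = -2: alg = 4, geom = 2

Step 1 — factor the characteristic polynomial to read off the algebraic multiplicities:
  χ_A(x) = (x + 2)^4

Step 2 — compute geometric multiplicities via the rank-nullity identity g(λ) = n − rank(A − λI):
  rank(A − (-2)·I) = 2, so dim ker(A − (-2)·I) = n − 2 = 2

Summary:
  λ = -2: algebraic multiplicity = 4, geometric multiplicity = 2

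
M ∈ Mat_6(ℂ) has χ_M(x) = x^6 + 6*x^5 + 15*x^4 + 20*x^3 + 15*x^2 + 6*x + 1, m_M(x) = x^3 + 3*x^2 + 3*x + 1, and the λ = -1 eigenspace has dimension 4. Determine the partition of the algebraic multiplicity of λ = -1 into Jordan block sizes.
Block sizes for λ = -1: [3, 1, 1, 1]

Step 1 — from the characteristic polynomial, algebraic multiplicity of λ = -1 is 6. From dim ker(M − (-1)·I) = 4, there are exactly 4 Jordan blocks for λ = -1.
Step 2 — from the minimal polynomial, the factor (x + 1)^3 tells us the largest block for λ = -1 has size 3.
Step 3 — with total size 6, 4 blocks, and largest block 3, the block sizes (in nonincreasing order) are [3, 1, 1, 1].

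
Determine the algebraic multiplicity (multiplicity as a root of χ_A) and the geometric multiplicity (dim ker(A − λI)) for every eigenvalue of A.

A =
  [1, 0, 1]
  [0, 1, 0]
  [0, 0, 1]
λ = 1: alg = 3, geom = 2

Step 1 — factor the characteristic polynomial to read off the algebraic multiplicities:
  χ_A(x) = (x - 1)^3

Step 2 — compute geometric multiplicities via the rank-nullity identity g(λ) = n − rank(A − λI):
  rank(A − (1)·I) = 1, so dim ker(A − (1)·I) = n − 1 = 2

Summary:
  λ = 1: algebraic multiplicity = 3, geometric multiplicity = 2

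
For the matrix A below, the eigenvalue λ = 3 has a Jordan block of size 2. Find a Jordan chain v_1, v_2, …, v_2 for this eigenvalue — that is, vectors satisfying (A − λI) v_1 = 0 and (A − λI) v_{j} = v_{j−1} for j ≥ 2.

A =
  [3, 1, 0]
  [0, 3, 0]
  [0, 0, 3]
A Jordan chain for λ = 3 of length 2:
v_1 = (1, 0, 0)ᵀ
v_2 = (0, 1, 0)ᵀ

Let N = A − (3)·I. We want v_2 with N^2 v_2 = 0 but N^1 v_2 ≠ 0; then v_{j-1} := N · v_j for j = 2, …, 2.

Pick v_2 = (0, 1, 0)ᵀ.
Then v_1 = N · v_2 = (1, 0, 0)ᵀ.

Sanity check: (A − (3)·I) v_1 = (0, 0, 0)ᵀ = 0. ✓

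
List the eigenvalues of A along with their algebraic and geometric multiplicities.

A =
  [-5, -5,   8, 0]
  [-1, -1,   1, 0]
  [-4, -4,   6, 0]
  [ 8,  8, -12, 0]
λ = 0: alg = 4, geom = 2

Step 1 — factor the characteristic polynomial to read off the algebraic multiplicities:
  χ_A(x) = x^4

Step 2 — compute geometric multiplicities via the rank-nullity identity g(λ) = n − rank(A − λI):
  rank(A − (0)·I) = 2, so dim ker(A − (0)·I) = n − 2 = 2

Summary:
  λ = 0: algebraic multiplicity = 4, geometric multiplicity = 2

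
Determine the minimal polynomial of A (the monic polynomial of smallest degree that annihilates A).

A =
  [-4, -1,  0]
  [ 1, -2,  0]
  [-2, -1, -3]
x^3 + 9*x^2 + 27*x + 27

The characteristic polynomial is χ_A(x) = (x + 3)^3, so the eigenvalues are known. The minimal polynomial is
  m_A(x) = Π_λ (x − λ)^{k_λ}
where k_λ is the size of the *largest* Jordan block for λ (equivalently, the smallest k with (A − λI)^k v = 0 for every generalised eigenvector v of λ).

  λ = -3: largest Jordan block has size 3, contributing (x + 3)^3

So m_A(x) = (x + 3)^3 = x^3 + 9*x^2 + 27*x + 27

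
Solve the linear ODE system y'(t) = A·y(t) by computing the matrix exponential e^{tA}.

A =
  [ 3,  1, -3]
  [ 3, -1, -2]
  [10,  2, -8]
e^{tA} =
  [-t^2*exp(-2*t) + 5*t*exp(-2*t) + exp(-2*t), t*exp(-2*t), t^2*exp(-2*t)/2 - 3*t*exp(-2*t)]
  [-t^2*exp(-2*t) + 3*t*exp(-2*t), t*exp(-2*t) + exp(-2*t), t^2*exp(-2*t)/2 - 2*t*exp(-2*t)]
  [-2*t^2*exp(-2*t) + 10*t*exp(-2*t), 2*t*exp(-2*t), t^2*exp(-2*t) - 6*t*exp(-2*t) + exp(-2*t)]

Strategy: write A = P · J · P⁻¹ where J is a Jordan canonical form, so e^{tA} = P · e^{tJ} · P⁻¹, and e^{tJ} can be computed block-by-block.

A has Jordan form
J =
  [-2,  1,  0]
  [ 0, -2,  1]
  [ 0,  0, -2]
(up to reordering of blocks).

Per-block formulas:
  For a 3×3 Jordan block J_3(-2): exp(t · J_3(-2)) = e^(-2t)·(I + t·N + (t^2/2)·N^2), where N is the 3×3 nilpotent shift.

After assembling e^{tJ} and conjugating by P, we get:

e^{tA} =
  [-t^2*exp(-2*t) + 5*t*exp(-2*t) + exp(-2*t), t*exp(-2*t), t^2*exp(-2*t)/2 - 3*t*exp(-2*t)]
  [-t^2*exp(-2*t) + 3*t*exp(-2*t), t*exp(-2*t) + exp(-2*t), t^2*exp(-2*t)/2 - 2*t*exp(-2*t)]
  [-2*t^2*exp(-2*t) + 10*t*exp(-2*t), 2*t*exp(-2*t), t^2*exp(-2*t) - 6*t*exp(-2*t) + exp(-2*t)]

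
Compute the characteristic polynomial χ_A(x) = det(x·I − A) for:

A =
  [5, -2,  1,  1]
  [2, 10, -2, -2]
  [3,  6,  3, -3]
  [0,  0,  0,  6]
x^4 - 24*x^3 + 216*x^2 - 864*x + 1296

Expanding det(x·I − A) (e.g. by cofactor expansion or by noting that A is similar to its Jordan form J, which has the same characteristic polynomial as A) gives
  χ_A(x) = x^4 - 24*x^3 + 216*x^2 - 864*x + 1296
which factors as (x - 6)^4. The eigenvalues (with algebraic multiplicities) are λ = 6 with multiplicity 4.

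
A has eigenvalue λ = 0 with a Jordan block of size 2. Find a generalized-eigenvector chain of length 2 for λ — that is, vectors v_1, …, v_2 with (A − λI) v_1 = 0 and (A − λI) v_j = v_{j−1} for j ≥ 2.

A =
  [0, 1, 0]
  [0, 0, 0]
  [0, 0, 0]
A Jordan chain for λ = 0 of length 2:
v_1 = (1, 0, 0)ᵀ
v_2 = (0, 1, 0)ᵀ

Let N = A − (0)·I. We want v_2 with N^2 v_2 = 0 but N^1 v_2 ≠ 0; then v_{j-1} := N · v_j for j = 2, …, 2.

Pick v_2 = (0, 1, 0)ᵀ.
Then v_1 = N · v_2 = (1, 0, 0)ᵀ.

Sanity check: (A − (0)·I) v_1 = (0, 0, 0)ᵀ = 0. ✓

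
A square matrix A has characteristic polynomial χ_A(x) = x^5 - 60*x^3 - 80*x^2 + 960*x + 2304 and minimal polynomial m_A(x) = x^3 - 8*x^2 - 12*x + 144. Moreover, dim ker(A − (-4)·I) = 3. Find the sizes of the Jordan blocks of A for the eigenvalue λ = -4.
Block sizes for λ = -4: [1, 1, 1]

Step 1 — from the characteristic polynomial, algebraic multiplicity of λ = -4 is 3. From dim ker(A − (-4)·I) = 3, there are exactly 3 Jordan blocks for λ = -4.
Step 2 — from the minimal polynomial, the factor (x + 4) tells us the largest block for λ = -4 has size 1.
Step 3 — with total size 3, 3 blocks, and largest block 1, the block sizes (in nonincreasing order) are [1, 1, 1].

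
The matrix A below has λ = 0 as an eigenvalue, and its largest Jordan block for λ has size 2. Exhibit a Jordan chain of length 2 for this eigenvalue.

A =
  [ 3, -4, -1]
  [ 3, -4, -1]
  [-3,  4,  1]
A Jordan chain for λ = 0 of length 2:
v_1 = (3, 3, -3)ᵀ
v_2 = (1, 0, 0)ᵀ

Let N = A − (0)·I. We want v_2 with N^2 v_2 = 0 but N^1 v_2 ≠ 0; then v_{j-1} := N · v_j for j = 2, …, 2.

Pick v_2 = (1, 0, 0)ᵀ.
Then v_1 = N · v_2 = (3, 3, -3)ᵀ.

Sanity check: (A − (0)·I) v_1 = (0, 0, 0)ᵀ = 0. ✓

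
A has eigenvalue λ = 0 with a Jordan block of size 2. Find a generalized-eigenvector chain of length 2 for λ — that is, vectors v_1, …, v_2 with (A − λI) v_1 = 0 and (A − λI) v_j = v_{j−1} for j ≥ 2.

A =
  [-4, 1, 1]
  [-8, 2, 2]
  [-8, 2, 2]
A Jordan chain for λ = 0 of length 2:
v_1 = (-4, -8, -8)ᵀ
v_2 = (1, 0, 0)ᵀ

Let N = A − (0)·I. We want v_2 with N^2 v_2 = 0 but N^1 v_2 ≠ 0; then v_{j-1} := N · v_j for j = 2, …, 2.

Pick v_2 = (1, 0, 0)ᵀ.
Then v_1 = N · v_2 = (-4, -8, -8)ᵀ.

Sanity check: (A − (0)·I) v_1 = (0, 0, 0)ᵀ = 0. ✓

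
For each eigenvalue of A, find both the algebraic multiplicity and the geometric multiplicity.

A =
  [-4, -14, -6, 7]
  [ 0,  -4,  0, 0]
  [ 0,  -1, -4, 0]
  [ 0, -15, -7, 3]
λ = -4: alg = 3, geom = 1; λ = 3: alg = 1, geom = 1

Step 1 — factor the characteristic polynomial to read off the algebraic multiplicities:
  χ_A(x) = (x - 3)*(x + 4)^3

Step 2 — compute geometric multiplicities via the rank-nullity identity g(λ) = n − rank(A − λI):
  rank(A − (-4)·I) = 3, so dim ker(A − (-4)·I) = n − 3 = 1
  rank(A − (3)·I) = 3, so dim ker(A − (3)·I) = n − 3 = 1

Summary:
  λ = -4: algebraic multiplicity = 3, geometric multiplicity = 1
  λ = 3: algebraic multiplicity = 1, geometric multiplicity = 1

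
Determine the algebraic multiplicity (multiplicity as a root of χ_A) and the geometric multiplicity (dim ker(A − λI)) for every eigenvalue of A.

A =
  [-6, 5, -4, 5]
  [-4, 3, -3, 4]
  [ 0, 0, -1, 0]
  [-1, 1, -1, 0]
λ = -1: alg = 4, geom = 2

Step 1 — factor the characteristic polynomial to read off the algebraic multiplicities:
  χ_A(x) = (x + 1)^4

Step 2 — compute geometric multiplicities via the rank-nullity identity g(λ) = n − rank(A − λI):
  rank(A − (-1)·I) = 2, so dim ker(A − (-1)·I) = n − 2 = 2

Summary:
  λ = -1: algebraic multiplicity = 4, geometric multiplicity = 2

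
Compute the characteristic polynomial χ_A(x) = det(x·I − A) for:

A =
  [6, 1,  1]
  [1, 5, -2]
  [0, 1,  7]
x^3 - 18*x^2 + 108*x - 216

Expanding det(x·I − A) (e.g. by cofactor expansion or by noting that A is similar to its Jordan form J, which has the same characteristic polynomial as A) gives
  χ_A(x) = x^3 - 18*x^2 + 108*x - 216
which factors as (x - 6)^3. The eigenvalues (with algebraic multiplicities) are λ = 6 with multiplicity 3.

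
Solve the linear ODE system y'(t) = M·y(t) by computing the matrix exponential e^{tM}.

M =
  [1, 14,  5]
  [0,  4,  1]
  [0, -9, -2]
e^{tM} =
  [exp(t), -3*t^2*exp(t)/2 + 14*t*exp(t), -t^2*exp(t)/2 + 5*t*exp(t)]
  [0, 3*t*exp(t) + exp(t), t*exp(t)]
  [0, -9*t*exp(t), -3*t*exp(t) + exp(t)]

Strategy: write M = P · J · P⁻¹ where J is a Jordan canonical form, so e^{tM} = P · e^{tJ} · P⁻¹, and e^{tJ} can be computed block-by-block.

M has Jordan form
J =
  [1, 1, 0]
  [0, 1, 1]
  [0, 0, 1]
(up to reordering of blocks).

Per-block formulas:
  For a 3×3 Jordan block J_3(1): exp(t · J_3(1)) = e^(1t)·(I + t·N + (t^2/2)·N^2), where N is the 3×3 nilpotent shift.

After assembling e^{tJ} and conjugating by P, we get:

e^{tM} =
  [exp(t), -3*t^2*exp(t)/2 + 14*t*exp(t), -t^2*exp(t)/2 + 5*t*exp(t)]
  [0, 3*t*exp(t) + exp(t), t*exp(t)]
  [0, -9*t*exp(t), -3*t*exp(t) + exp(t)]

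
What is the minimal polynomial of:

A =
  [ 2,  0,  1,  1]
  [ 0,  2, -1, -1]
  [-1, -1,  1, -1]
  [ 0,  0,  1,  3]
x^3 - 6*x^2 + 12*x - 8

The characteristic polynomial is χ_A(x) = (x - 2)^4, so the eigenvalues are known. The minimal polynomial is
  m_A(x) = Π_λ (x − λ)^{k_λ}
where k_λ is the size of the *largest* Jordan block for λ (equivalently, the smallest k with (A − λI)^k v = 0 for every generalised eigenvector v of λ).

  λ = 2: largest Jordan block has size 3, contributing (x − 2)^3

So m_A(x) = (x - 2)^3 = x^3 - 6*x^2 + 12*x - 8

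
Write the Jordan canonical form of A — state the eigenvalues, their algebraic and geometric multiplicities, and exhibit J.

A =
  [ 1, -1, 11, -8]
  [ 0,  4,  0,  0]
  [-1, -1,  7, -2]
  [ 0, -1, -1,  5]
J_2(4) ⊕ J_1(4) ⊕ J_1(5)

The characteristic polynomial is
  det(x·I − A) = x^4 - 17*x^3 + 108*x^2 - 304*x + 320 = (x - 5)*(x - 4)^3

Eigenvalues and multiplicities (the geometric multiplicity of λ is n − rank(A − λI), which equals the number of Jordan blocks for λ):
  λ = 4: algebraic multiplicity = 3, geometric multiplicity = 2
  λ = 5: algebraic multiplicity = 1, geometric multiplicity = 1

Determining the block sizes for each eigenvalue:
  λ = 4: 2 blocks summing to 3 forces exactly one block of size 2 and the rest size 1 → block sizes [2, 1]
  λ = 5: one block (gm = 1), so the single block has size am = 1 → block sizes [1]

Assembling the blocks gives a Jordan form
J =
  [4, 1, 0, 0]
  [0, 4, 0, 0]
  [0, 0, 4, 0]
  [0, 0, 0, 5]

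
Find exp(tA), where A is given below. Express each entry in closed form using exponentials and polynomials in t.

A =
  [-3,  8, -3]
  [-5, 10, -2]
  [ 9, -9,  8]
e^{tA} =
  [-3*t^2*exp(5*t)/2 - 8*t*exp(5*t) + exp(5*t), 3*t^2*exp(5*t)/2 + 8*t*exp(5*t), -t^2*exp(5*t)/2 - 3*t*exp(5*t)]
  [-3*t^2*exp(5*t)/2 - 5*t*exp(5*t), 3*t^2*exp(5*t)/2 + 5*t*exp(5*t) + exp(5*t), -t^2*exp(5*t)/2 - 2*t*exp(5*t)]
  [9*t*exp(5*t), -9*t*exp(5*t), 3*t*exp(5*t) + exp(5*t)]

Strategy: write A = P · J · P⁻¹ where J is a Jordan canonical form, so e^{tA} = P · e^{tJ} · P⁻¹, and e^{tJ} can be computed block-by-block.

A has Jordan form
J =
  [5, 1, 0]
  [0, 5, 1]
  [0, 0, 5]
(up to reordering of blocks).

Per-block formulas:
  For a 3×3 Jordan block J_3(5): exp(t · J_3(5)) = e^(5t)·(I + t·N + (t^2/2)·N^2), where N is the 3×3 nilpotent shift.

After assembling e^{tJ} and conjugating by P, we get:

e^{tA} =
  [-3*t^2*exp(5*t)/2 - 8*t*exp(5*t) + exp(5*t), 3*t^2*exp(5*t)/2 + 8*t*exp(5*t), -t^2*exp(5*t)/2 - 3*t*exp(5*t)]
  [-3*t^2*exp(5*t)/2 - 5*t*exp(5*t), 3*t^2*exp(5*t)/2 + 5*t*exp(5*t) + exp(5*t), -t^2*exp(5*t)/2 - 2*t*exp(5*t)]
  [9*t*exp(5*t), -9*t*exp(5*t), 3*t*exp(5*t) + exp(5*t)]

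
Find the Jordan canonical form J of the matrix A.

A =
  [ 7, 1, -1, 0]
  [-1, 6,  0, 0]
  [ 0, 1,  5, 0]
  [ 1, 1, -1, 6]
J_3(6) ⊕ J_1(6)

The characteristic polynomial is
  det(x·I − A) = x^4 - 24*x^3 + 216*x^2 - 864*x + 1296 = (x - 6)^4

Eigenvalues and multiplicities (the geometric multiplicity of λ is n − rank(A − λI), which equals the number of Jordan blocks for λ):
  λ = 6: algebraic multiplicity = 4, geometric multiplicity = 2

Determining the block sizes for each eigenvalue:
  λ = 6: with am = 4 and gm = 2, the partition is not yet determined (e.g. several partitions of 4 into 2 parts exist). Let N = A − (6)·I. Computing rank(N^1) = 2, rank(N^2) = 1, rank(N^3) = 0; the number of blocks of size ≥ j is rank(N^{j−1}) − rank(N^j), giving [2, 1, 1]. So we have 1 block(s) of size 3, 1 block(s) of size 1 → block sizes [3, 1]

Assembling the blocks gives a Jordan form
J =
  [6, 1, 0, 0]
  [0, 6, 1, 0]
  [0, 0, 6, 0]
  [0, 0, 0, 6]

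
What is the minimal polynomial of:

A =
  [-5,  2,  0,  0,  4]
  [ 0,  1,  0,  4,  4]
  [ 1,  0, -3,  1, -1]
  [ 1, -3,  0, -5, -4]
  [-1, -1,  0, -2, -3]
x^2 + 6*x + 9

The characteristic polynomial is χ_A(x) = (x + 3)^5, so the eigenvalues are known. The minimal polynomial is
  m_A(x) = Π_λ (x − λ)^{k_λ}
where k_λ is the size of the *largest* Jordan block for λ (equivalently, the smallest k with (A − λI)^k v = 0 for every generalised eigenvector v of λ).

  λ = -3: largest Jordan block has size 2, contributing (x + 3)^2

So m_A(x) = (x + 3)^2 = x^2 + 6*x + 9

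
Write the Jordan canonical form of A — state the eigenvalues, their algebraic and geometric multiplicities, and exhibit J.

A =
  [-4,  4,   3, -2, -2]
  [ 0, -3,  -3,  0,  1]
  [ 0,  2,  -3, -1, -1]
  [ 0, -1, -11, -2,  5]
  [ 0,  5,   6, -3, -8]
J_3(-4) ⊕ J_2(-4)

The characteristic polynomial is
  det(x·I − A) = x^5 + 20*x^4 + 160*x^3 + 640*x^2 + 1280*x + 1024 = (x + 4)^5

Eigenvalues and multiplicities (the geometric multiplicity of λ is n − rank(A − λI), which equals the number of Jordan blocks for λ):
  λ = -4: algebraic multiplicity = 5, geometric multiplicity = 2

Determining the block sizes for each eigenvalue:
  λ = -4: with am = 5 and gm = 2, the partition is not yet determined (e.g. several partitions of 5 into 2 parts exist). Let N = A − (-4)·I. Computing rank(N^1) = 3, rank(N^2) = 1, rank(N^3) = 0; the number of blocks of size ≥ j is rank(N^{j−1}) − rank(N^j), giving [2, 2, 1]. So we have 1 block(s) of size 3, 1 block(s) of size 2 → block sizes [3, 2]

Assembling the blocks gives a Jordan form
J =
  [-4,  1,  0,  0,  0]
  [ 0, -4,  1,  0,  0]
  [ 0,  0, -4,  0,  0]
  [ 0,  0,  0, -4,  1]
  [ 0,  0,  0,  0, -4]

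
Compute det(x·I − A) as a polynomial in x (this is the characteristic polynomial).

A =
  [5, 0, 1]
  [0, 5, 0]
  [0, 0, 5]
x^3 - 15*x^2 + 75*x - 125

Expanding det(x·I − A) (e.g. by cofactor expansion or by noting that A is similar to its Jordan form J, which has the same characteristic polynomial as A) gives
  χ_A(x) = x^3 - 15*x^2 + 75*x - 125
which factors as (x - 5)^3. The eigenvalues (with algebraic multiplicities) are λ = 5 with multiplicity 3.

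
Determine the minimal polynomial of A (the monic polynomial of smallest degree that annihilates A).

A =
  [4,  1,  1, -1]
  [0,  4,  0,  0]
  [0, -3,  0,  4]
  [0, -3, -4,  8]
x^2 - 8*x + 16

The characteristic polynomial is χ_A(x) = (x - 4)^4, so the eigenvalues are known. The minimal polynomial is
  m_A(x) = Π_λ (x − λ)^{k_λ}
where k_λ is the size of the *largest* Jordan block for λ (equivalently, the smallest k with (A − λI)^k v = 0 for every generalised eigenvector v of λ).

  λ = 4: largest Jordan block has size 2, contributing (x − 4)^2

So m_A(x) = (x - 4)^2 = x^2 - 8*x + 16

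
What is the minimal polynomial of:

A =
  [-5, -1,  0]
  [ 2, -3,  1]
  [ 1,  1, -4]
x^3 + 12*x^2 + 48*x + 64

The characteristic polynomial is χ_A(x) = (x + 4)^3, so the eigenvalues are known. The minimal polynomial is
  m_A(x) = Π_λ (x − λ)^{k_λ}
where k_λ is the size of the *largest* Jordan block for λ (equivalently, the smallest k with (A − λI)^k v = 0 for every generalised eigenvector v of λ).

  λ = -4: largest Jordan block has size 3, contributing (x + 4)^3

So m_A(x) = (x + 4)^3 = x^3 + 12*x^2 + 48*x + 64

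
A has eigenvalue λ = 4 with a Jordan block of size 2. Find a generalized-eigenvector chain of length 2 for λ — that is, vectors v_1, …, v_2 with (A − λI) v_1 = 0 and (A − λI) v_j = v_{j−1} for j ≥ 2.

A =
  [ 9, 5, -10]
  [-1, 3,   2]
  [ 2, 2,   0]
A Jordan chain for λ = 4 of length 2:
v_1 = (5, -1, 2)ᵀ
v_2 = (1, 0, 0)ᵀ

Let N = A − (4)·I. We want v_2 with N^2 v_2 = 0 but N^1 v_2 ≠ 0; then v_{j-1} := N · v_j for j = 2, …, 2.

Pick v_2 = (1, 0, 0)ᵀ.
Then v_1 = N · v_2 = (5, -1, 2)ᵀ.

Sanity check: (A − (4)·I) v_1 = (0, 0, 0)ᵀ = 0. ✓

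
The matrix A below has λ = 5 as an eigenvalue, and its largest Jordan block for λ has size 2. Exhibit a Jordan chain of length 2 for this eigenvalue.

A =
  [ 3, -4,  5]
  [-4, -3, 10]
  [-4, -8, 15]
A Jordan chain for λ = 5 of length 2:
v_1 = (-2, -4, -4)ᵀ
v_2 = (1, 0, 0)ᵀ

Let N = A − (5)·I. We want v_2 with N^2 v_2 = 0 but N^1 v_2 ≠ 0; then v_{j-1} := N · v_j for j = 2, …, 2.

Pick v_2 = (1, 0, 0)ᵀ.
Then v_1 = N · v_2 = (-2, -4, -4)ᵀ.

Sanity check: (A − (5)·I) v_1 = (0, 0, 0)ᵀ = 0. ✓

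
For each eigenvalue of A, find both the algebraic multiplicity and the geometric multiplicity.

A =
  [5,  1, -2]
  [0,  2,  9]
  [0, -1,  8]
λ = 5: alg = 3, geom = 1

Step 1 — factor the characteristic polynomial to read off the algebraic multiplicities:
  χ_A(x) = (x - 5)^3

Step 2 — compute geometric multiplicities via the rank-nullity identity g(λ) = n − rank(A − λI):
  rank(A − (5)·I) = 2, so dim ker(A − (5)·I) = n − 2 = 1

Summary:
  λ = 5: algebraic multiplicity = 3, geometric multiplicity = 1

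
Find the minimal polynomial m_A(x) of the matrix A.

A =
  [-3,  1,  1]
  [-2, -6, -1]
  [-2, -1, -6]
x^2 + 10*x + 25

The characteristic polynomial is χ_A(x) = (x + 5)^3, so the eigenvalues are known. The minimal polynomial is
  m_A(x) = Π_λ (x − λ)^{k_λ}
where k_λ is the size of the *largest* Jordan block for λ (equivalently, the smallest k with (A − λI)^k v = 0 for every generalised eigenvector v of λ).

  λ = -5: largest Jordan block has size 2, contributing (x + 5)^2

So m_A(x) = (x + 5)^2 = x^2 + 10*x + 25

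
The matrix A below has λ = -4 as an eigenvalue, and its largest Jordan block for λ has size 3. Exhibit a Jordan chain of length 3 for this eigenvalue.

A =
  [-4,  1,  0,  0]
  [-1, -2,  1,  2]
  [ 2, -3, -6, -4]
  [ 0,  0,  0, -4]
A Jordan chain for λ = -4 of length 3:
v_1 = (-1, 0, -1, 0)ᵀ
v_2 = (0, -1, 2, 0)ᵀ
v_3 = (1, 0, 0, 0)ᵀ

Let N = A − (-4)·I. We want v_3 with N^3 v_3 = 0 but N^2 v_3 ≠ 0; then v_{j-1} := N · v_j for j = 3, …, 2.

Pick v_3 = (1, 0, 0, 0)ᵀ.
Then v_2 = N · v_3 = (0, -1, 2, 0)ᵀ.
Then v_1 = N · v_2 = (-1, 0, -1, 0)ᵀ.

Sanity check: (A − (-4)·I) v_1 = (0, 0, 0, 0)ᵀ = 0. ✓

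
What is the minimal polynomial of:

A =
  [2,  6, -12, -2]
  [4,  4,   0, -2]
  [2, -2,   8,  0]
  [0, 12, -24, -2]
x^2 - 6*x + 8

The characteristic polynomial is χ_A(x) = (x - 4)^2*(x - 2)^2, so the eigenvalues are known. The minimal polynomial is
  m_A(x) = Π_λ (x − λ)^{k_λ}
where k_λ is the size of the *largest* Jordan block for λ (equivalently, the smallest k with (A − λI)^k v = 0 for every generalised eigenvector v of λ).

  λ = 2: largest Jordan block has size 1, contributing (x − 2)
  λ = 4: largest Jordan block has size 1, contributing (x − 4)

So m_A(x) = (x - 4)*(x - 2) = x^2 - 6*x + 8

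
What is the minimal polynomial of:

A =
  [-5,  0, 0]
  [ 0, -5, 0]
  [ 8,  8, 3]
x^2 + 2*x - 15

The characteristic polynomial is χ_A(x) = (x - 3)*(x + 5)^2, so the eigenvalues are known. The minimal polynomial is
  m_A(x) = Π_λ (x − λ)^{k_λ}
where k_λ is the size of the *largest* Jordan block for λ (equivalently, the smallest k with (A − λI)^k v = 0 for every generalised eigenvector v of λ).

  λ = -5: largest Jordan block has size 1, contributing (x + 5)
  λ = 3: largest Jordan block has size 1, contributing (x − 3)

So m_A(x) = (x - 3)*(x + 5) = x^2 + 2*x - 15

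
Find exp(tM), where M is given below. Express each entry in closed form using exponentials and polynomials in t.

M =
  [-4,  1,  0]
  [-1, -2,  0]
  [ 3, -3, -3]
e^{tM} =
  [-t*exp(-3*t) + exp(-3*t), t*exp(-3*t), 0]
  [-t*exp(-3*t), t*exp(-3*t) + exp(-3*t), 0]
  [3*t*exp(-3*t), -3*t*exp(-3*t), exp(-3*t)]

Strategy: write M = P · J · P⁻¹ where J is a Jordan canonical form, so e^{tM} = P · e^{tJ} · P⁻¹, and e^{tJ} can be computed block-by-block.

M has Jordan form
J =
  [-3,  1,  0]
  [ 0, -3,  0]
  [ 0,  0, -3]
(up to reordering of blocks).

Per-block formulas:
  For a 2×2 Jordan block J_2(-3): exp(t · J_2(-3)) = e^(-3t)·(I + t·N), where N is the 2×2 nilpotent shift.
  For a 1×1 block at λ = -3: exp(t · [-3]) = [e^(-3t)].

After assembling e^{tJ} and conjugating by P, we get:

e^{tM} =
  [-t*exp(-3*t) + exp(-3*t), t*exp(-3*t), 0]
  [-t*exp(-3*t), t*exp(-3*t) + exp(-3*t), 0]
  [3*t*exp(-3*t), -3*t*exp(-3*t), exp(-3*t)]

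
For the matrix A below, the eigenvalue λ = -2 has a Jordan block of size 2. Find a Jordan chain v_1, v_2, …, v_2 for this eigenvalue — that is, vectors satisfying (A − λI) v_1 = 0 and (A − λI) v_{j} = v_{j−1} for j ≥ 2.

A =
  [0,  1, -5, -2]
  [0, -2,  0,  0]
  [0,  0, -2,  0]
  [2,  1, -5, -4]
A Jordan chain for λ = -2 of length 2:
v_1 = (2, 0, 0, 2)ᵀ
v_2 = (1, 0, 0, 0)ᵀ

Let N = A − (-2)·I. We want v_2 with N^2 v_2 = 0 but N^1 v_2 ≠ 0; then v_{j-1} := N · v_j for j = 2, …, 2.

Pick v_2 = (1, 0, 0, 0)ᵀ.
Then v_1 = N · v_2 = (2, 0, 0, 2)ᵀ.

Sanity check: (A − (-2)·I) v_1 = (0, 0, 0, 0)ᵀ = 0. ✓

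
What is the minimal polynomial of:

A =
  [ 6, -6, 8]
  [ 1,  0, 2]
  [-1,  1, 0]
x^3 - 6*x^2 + 12*x - 8

The characteristic polynomial is χ_A(x) = (x - 2)^3, so the eigenvalues are known. The minimal polynomial is
  m_A(x) = Π_λ (x − λ)^{k_λ}
where k_λ is the size of the *largest* Jordan block for λ (equivalently, the smallest k with (A − λI)^k v = 0 for every generalised eigenvector v of λ).

  λ = 2: largest Jordan block has size 3, contributing (x − 2)^3

So m_A(x) = (x - 2)^3 = x^3 - 6*x^2 + 12*x - 8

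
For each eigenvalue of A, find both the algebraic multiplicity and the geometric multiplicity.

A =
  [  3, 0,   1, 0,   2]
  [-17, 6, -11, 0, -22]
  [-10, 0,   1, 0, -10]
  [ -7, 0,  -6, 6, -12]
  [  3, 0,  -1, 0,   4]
λ = 1: alg = 2, geom = 1; λ = 6: alg = 3, geom = 3

Step 1 — factor the characteristic polynomial to read off the algebraic multiplicities:
  χ_A(x) = (x - 6)^3*(x - 1)^2

Step 2 — compute geometric multiplicities via the rank-nullity identity g(λ) = n − rank(A − λI):
  rank(A − (1)·I) = 4, so dim ker(A − (1)·I) = n − 4 = 1
  rank(A − (6)·I) = 2, so dim ker(A − (6)·I) = n − 2 = 3

Summary:
  λ = 1: algebraic multiplicity = 2, geometric multiplicity = 1
  λ = 6: algebraic multiplicity = 3, geometric multiplicity = 3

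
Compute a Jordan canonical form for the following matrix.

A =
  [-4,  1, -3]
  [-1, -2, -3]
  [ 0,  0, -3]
J_2(-3) ⊕ J_1(-3)

The characteristic polynomial is
  det(x·I − A) = x^3 + 9*x^2 + 27*x + 27 = (x + 3)^3

Eigenvalues and multiplicities (the geometric multiplicity of λ is n − rank(A − λI), which equals the number of Jordan blocks for λ):
  λ = -3: algebraic multiplicity = 3, geometric multiplicity = 2

Determining the block sizes for each eigenvalue:
  λ = -3: 2 blocks summing to 3 forces exactly one block of size 2 and the rest size 1 → block sizes [2, 1]

Assembling the blocks gives a Jordan form
J =
  [-3,  1,  0]
  [ 0, -3,  0]
  [ 0,  0, -3]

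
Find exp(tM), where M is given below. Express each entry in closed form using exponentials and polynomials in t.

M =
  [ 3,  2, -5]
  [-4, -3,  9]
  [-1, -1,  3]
e^{tM} =
  [t^2*exp(t)/2 + 2*t*exp(t) + exp(t), t^2*exp(t)/2 + 2*t*exp(t), -t^2*exp(t) - 5*t*exp(t)]
  [-t^2*exp(t)/2 - 4*t*exp(t), -t^2*exp(t)/2 - 4*t*exp(t) + exp(t), t^2*exp(t) + 9*t*exp(t)]
  [-t*exp(t), -t*exp(t), 2*t*exp(t) + exp(t)]

Strategy: write M = P · J · P⁻¹ where J is a Jordan canonical form, so e^{tM} = P · e^{tJ} · P⁻¹, and e^{tJ} can be computed block-by-block.

M has Jordan form
J =
  [1, 1, 0]
  [0, 1, 1]
  [0, 0, 1]
(up to reordering of blocks).

Per-block formulas:
  For a 3×3 Jordan block J_3(1): exp(t · J_3(1)) = e^(1t)·(I + t·N + (t^2/2)·N^2), where N is the 3×3 nilpotent shift.

After assembling e^{tJ} and conjugating by P, we get:

e^{tM} =
  [t^2*exp(t)/2 + 2*t*exp(t) + exp(t), t^2*exp(t)/2 + 2*t*exp(t), -t^2*exp(t) - 5*t*exp(t)]
  [-t^2*exp(t)/2 - 4*t*exp(t), -t^2*exp(t)/2 - 4*t*exp(t) + exp(t), t^2*exp(t) + 9*t*exp(t)]
  [-t*exp(t), -t*exp(t), 2*t*exp(t) + exp(t)]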